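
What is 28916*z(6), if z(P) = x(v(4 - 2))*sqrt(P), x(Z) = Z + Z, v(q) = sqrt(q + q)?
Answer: 115664*sqrt(6) ≈ 2.8332e+5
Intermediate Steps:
v(q) = sqrt(2)*sqrt(q) (v(q) = sqrt(2*q) = sqrt(2)*sqrt(q))
x(Z) = 2*Z
z(P) = 4*sqrt(P) (z(P) = (2*(sqrt(2)*sqrt(4 - 2)))*sqrt(P) = (2*(sqrt(2)*sqrt(2)))*sqrt(P) = (2*2)*sqrt(P) = 4*sqrt(P))
28916*z(6) = 28916*(4*sqrt(6)) = 115664*sqrt(6)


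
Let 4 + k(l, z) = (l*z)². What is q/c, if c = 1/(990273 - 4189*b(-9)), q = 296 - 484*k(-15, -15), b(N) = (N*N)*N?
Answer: -99080406806472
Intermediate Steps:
b(N) = N³ (b(N) = N²*N = N³)
k(l, z) = -4 + l²*z² (k(l, z) = -4 + (l*z)² = -4 + l²*z²)
q = -24500268 (q = 296 - 484*(-4 + (-15)²*(-15)²) = 296 - 484*(-4 + 225*225) = 296 - 484*(-4 + 50625) = 296 - 484*50621 = 296 - 24500564 = -24500268)
c = 1/4044054 (c = 1/(990273 - 4189*(-9)³) = 1/(990273 - 4189*(-729)) = 1/(990273 + 3053781) = 1/4044054 ≈ 2.4728e-7)
q/c = -24500268/1/4044054 = -24500268*4044054 = -99080406806472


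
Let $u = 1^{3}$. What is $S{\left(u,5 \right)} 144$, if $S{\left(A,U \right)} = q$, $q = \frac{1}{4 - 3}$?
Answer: $144$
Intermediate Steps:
$u = 1$
$q = 1$ ($q = 1^{-1} = 1$)
$S{\left(A,U \right)} = 1$
$S{\left(u,5 \right)} 144 = 1 \cdot 144 = 144$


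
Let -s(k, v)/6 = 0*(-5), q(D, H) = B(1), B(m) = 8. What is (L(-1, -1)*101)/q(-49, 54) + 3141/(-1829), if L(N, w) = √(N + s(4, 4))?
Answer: -3141/1829 + 101*I/8 ≈ -1.7173 + 12.625*I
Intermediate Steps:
q(D, H) = 8
s(k, v) = 0 (s(k, v) = -0*(-5) = -6*0 = 0)
L(N, w) = √N (L(N, w) = √(N + 0) = √N)
(L(-1, -1)*101)/q(-49, 54) + 3141/(-1829) = (√(-1)*101)/8 + 3141/(-1829) = (I*101)*(⅛) + 3141*(-1/1829) = (101*I)*(⅛) - 3141/1829 = 101*I/8 - 3141/1829 = -3141/1829 + 101*I/8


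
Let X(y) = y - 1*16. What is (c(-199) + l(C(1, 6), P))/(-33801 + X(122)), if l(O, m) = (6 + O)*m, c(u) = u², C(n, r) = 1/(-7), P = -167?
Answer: -54072/47173 ≈ -1.1462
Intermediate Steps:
C(n, r) = -⅐
l(O, m) = m*(6 + O)
X(y) = -16 + y (X(y) = y - 16 = -16 + y)
(c(-199) + l(C(1, 6), P))/(-33801 + X(122)) = ((-199)² - 167*(6 - ⅐))/(-33801 + (-16 + 122)) = (39601 - 167*41/7)/(-33801 + 106) = (39601 - 6847/7)/(-33695) = (270360/7)*(-1/33695) = -54072/47173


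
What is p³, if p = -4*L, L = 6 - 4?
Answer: -512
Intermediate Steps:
L = 2
p = -8 (p = -4*2 = -8)
p³ = (-8)³ = -512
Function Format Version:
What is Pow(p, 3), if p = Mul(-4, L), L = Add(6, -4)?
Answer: -512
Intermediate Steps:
L = 2
p = -8 (p = Mul(-4, 2) = -8)
Pow(p, 3) = Pow(-8, 3) = -512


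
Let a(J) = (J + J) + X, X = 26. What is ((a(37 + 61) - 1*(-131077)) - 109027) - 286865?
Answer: -264593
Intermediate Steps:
a(J) = 26 + 2*J (a(J) = (J + J) + 26 = 2*J + 26 = 26 + 2*J)
((a(37 + 61) - 1*(-131077)) - 109027) - 286865 = (((26 + 2*(37 + 61)) - 1*(-131077)) - 109027) - 286865 = (((26 + 2*98) + 131077) - 109027) - 286865 = (((26 + 196) + 131077) - 109027) - 286865 = ((222 + 131077) - 109027) - 286865 = (131299 - 109027) - 286865 = 22272 - 286865 = -264593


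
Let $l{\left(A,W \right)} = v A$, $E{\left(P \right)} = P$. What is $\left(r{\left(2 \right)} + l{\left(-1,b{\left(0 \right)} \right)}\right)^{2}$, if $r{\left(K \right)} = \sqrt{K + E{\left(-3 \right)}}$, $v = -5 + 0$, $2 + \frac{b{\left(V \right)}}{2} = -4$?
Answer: $\left(5 + i\right)^{2} \approx 24.0 + 10.0 i$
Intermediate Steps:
$b{\left(V \right)} = -12$ ($b{\left(V \right)} = -4 + 2 \left(-4\right) = -4 - 8 = -12$)
$v = -5$
$l{\left(A,W \right)} = - 5 A$
$r{\left(K \right)} = \sqrt{-3 + K}$ ($r{\left(K \right)} = \sqrt{K - 3} = \sqrt{-3 + K}$)
$\left(r{\left(2 \right)} + l{\left(-1,b{\left(0 \right)} \right)}\right)^{2} = \left(\sqrt{-3 + 2} - -5\right)^{2} = \left(\sqrt{-1} + 5\right)^{2} = \left(i + 5\right)^{2} = \left(5 + i\right)^{2}$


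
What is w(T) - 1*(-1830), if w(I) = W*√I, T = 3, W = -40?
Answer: 1830 - 40*√3 ≈ 1760.7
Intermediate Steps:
w(I) = -40*√I
w(T) - 1*(-1830) = -40*√3 - 1*(-1830) = -40*√3 + 1830 = 1830 - 40*√3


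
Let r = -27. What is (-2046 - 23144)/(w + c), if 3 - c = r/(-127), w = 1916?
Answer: -1599565/121843 ≈ -13.128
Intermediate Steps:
c = 354/127 (c = 3 - (-27)/(-127) = 3 - (-27)*(-1)/127 = 3 - 1*27/127 = 3 - 27/127 = 354/127 ≈ 2.7874)
(-2046 - 23144)/(w + c) = (-2046 - 23144)/(1916 + 354/127) = -25190/243686/127 = -25190*127/243686 = -1599565/121843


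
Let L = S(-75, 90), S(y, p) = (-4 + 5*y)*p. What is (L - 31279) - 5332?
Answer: -70721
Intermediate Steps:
S(y, p) = p*(-4 + 5*y)
L = -34110 (L = 90*(-4 + 5*(-75)) = 90*(-4 - 375) = 90*(-379) = -34110)
(L - 31279) - 5332 = (-34110 - 31279) - 5332 = -65389 - 5332 = -70721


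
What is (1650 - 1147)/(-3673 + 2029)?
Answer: -503/1644 ≈ -0.30596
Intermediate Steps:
(1650 - 1147)/(-3673 + 2029) = 503/(-1644) = 503*(-1/1644) = -503/1644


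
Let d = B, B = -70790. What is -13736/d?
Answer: 6868/35395 ≈ 0.19404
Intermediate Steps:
d = -70790
-13736/d = -13736/(-70790) = -13736*(-1/70790) = 6868/35395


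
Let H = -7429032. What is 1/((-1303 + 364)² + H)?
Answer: -1/6547311 ≈ -1.5273e-7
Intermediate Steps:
1/((-1303 + 364)² + H) = 1/((-1303 + 364)² - 7429032) = 1/((-939)² - 7429032) = 1/(881721 - 7429032) = 1/(-6547311) = -1/6547311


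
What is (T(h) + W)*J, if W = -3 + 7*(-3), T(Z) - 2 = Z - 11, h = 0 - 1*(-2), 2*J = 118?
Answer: -1829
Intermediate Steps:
J = 59 (J = (1/2)*118 = 59)
h = 2 (h = 0 + 2 = 2)
T(Z) = -9 + Z (T(Z) = 2 + (Z - 11) = 2 + (-11 + Z) = -9 + Z)
W = -24 (W = -3 - 21 = -24)
(T(h) + W)*J = ((-9 + 2) - 24)*59 = (-7 - 24)*59 = -31*59 = -1829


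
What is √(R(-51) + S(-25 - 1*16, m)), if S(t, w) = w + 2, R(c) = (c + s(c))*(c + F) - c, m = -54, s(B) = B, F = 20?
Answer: √3161 ≈ 56.223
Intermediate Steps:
R(c) = -c + 2*c*(20 + c) (R(c) = (c + c)*(c + 20) - c = (2*c)*(20 + c) - c = 2*c*(20 + c) - c = -c + 2*c*(20 + c))
S(t, w) = 2 + w
√(R(-51) + S(-25 - 1*16, m)) = √(-51*(39 + 2*(-51)) + (2 - 54)) = √(-51*(39 - 102) - 52) = √(-51*(-63) - 52) = √(3213 - 52) = √3161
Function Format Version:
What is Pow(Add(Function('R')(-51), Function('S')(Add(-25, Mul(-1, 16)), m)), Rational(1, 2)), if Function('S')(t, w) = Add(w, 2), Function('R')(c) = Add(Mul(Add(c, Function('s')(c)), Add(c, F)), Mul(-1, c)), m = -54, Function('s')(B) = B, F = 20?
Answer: Pow(3161, Rational(1, 2)) ≈ 56.223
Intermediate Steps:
Function('R')(c) = Add(Mul(-1, c), Mul(2, c, Add(20, c))) (Function('R')(c) = Add(Mul(Add(c, c), Add(c, 20)), Mul(-1, c)) = Add(Mul(Mul(2, c), Add(20, c)), Mul(-1, c)) = Add(Mul(2, c, Add(20, c)), Mul(-1, c)) = Add(Mul(-1, c), Mul(2, c, Add(20, c))))
Function('S')(t, w) = Add(2, w)
Pow(Add(Function('R')(-51), Function('S')(Add(-25, Mul(-1, 16)), m)), Rational(1, 2)) = Pow(Add(Mul(-51, Add(39, Mul(2, -51))), Add(2, -54)), Rational(1, 2)) = Pow(Add(Mul(-51, Add(39, -102)), -52), Rational(1, 2)) = Pow(Add(Mul(-51, -63), -52), Rational(1, 2)) = Pow(Add(3213, -52), Rational(1, 2)) = Pow(3161, Rational(1, 2))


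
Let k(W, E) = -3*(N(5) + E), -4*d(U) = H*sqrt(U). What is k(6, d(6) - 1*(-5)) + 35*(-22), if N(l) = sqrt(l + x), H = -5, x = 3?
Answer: -785 - 6*sqrt(2) - 15*sqrt(6)/4 ≈ -802.67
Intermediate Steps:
N(l) = sqrt(3 + l) (N(l) = sqrt(l + 3) = sqrt(3 + l))
d(U) = 5*sqrt(U)/4 (d(U) = -(-5)*sqrt(U)/4 = 5*sqrt(U)/4)
k(W, E) = -6*sqrt(2) - 3*E (k(W, E) = -3*(sqrt(3 + 5) + E) = -3*(sqrt(8) + E) = -3*(2*sqrt(2) + E) = -3*(E + 2*sqrt(2)) = -6*sqrt(2) - 3*E)
k(6, d(6) - 1*(-5)) + 35*(-22) = (-6*sqrt(2) - 3*(5*sqrt(6)/4 - 1*(-5))) + 35*(-22) = (-6*sqrt(2) - 3*(5*sqrt(6)/4 + 5)) - 770 = (-6*sqrt(2) - 3*(5 + 5*sqrt(6)/4)) - 770 = (-6*sqrt(2) + (-15 - 15*sqrt(6)/4)) - 770 = (-15 - 6*sqrt(2) - 15*sqrt(6)/4) - 770 = -785 - 6*sqrt(2) - 15*sqrt(6)/4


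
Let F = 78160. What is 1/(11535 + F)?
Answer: 1/89695 ≈ 1.1149e-5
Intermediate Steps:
1/(11535 + F) = 1/(11535 + 78160) = 1/89695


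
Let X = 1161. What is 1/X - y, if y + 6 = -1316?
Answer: 1534843/1161 ≈ 1322.0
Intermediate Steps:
y = -1322 (y = -6 - 1316 = -1322)
1/X - y = 1/1161 - 1*(-1322) = 1/1161 + 1322 = 1534843/1161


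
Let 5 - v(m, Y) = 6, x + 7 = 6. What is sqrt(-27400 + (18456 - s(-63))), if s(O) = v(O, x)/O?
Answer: I*sqrt(3944311)/21 ≈ 94.573*I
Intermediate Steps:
x = -1 (x = -7 + 6 = -1)
v(m, Y) = -1 (v(m, Y) = 5 - 1*6 = 5 - 6 = -1)
s(O) = -1/O
sqrt(-27400 + (18456 - s(-63))) = sqrt(-27400 + (18456 - (-1)/(-63))) = sqrt(-27400 + (18456 - (-1)*(-1)/63)) = sqrt(-27400 + (18456 - 1*1/63)) = sqrt(-27400 + (18456 - 1/63)) = sqrt(-27400 + 1162727/63) = sqrt(-563473/63) = I*sqrt(3944311)/21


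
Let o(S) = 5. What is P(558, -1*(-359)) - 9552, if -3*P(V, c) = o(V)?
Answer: -28661/3 ≈ -9553.7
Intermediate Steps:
P(V, c) = -5/3 (P(V, c) = -⅓*5 = -5/3)
P(558, -1*(-359)) - 9552 = -5/3 - 9552 = -28661/3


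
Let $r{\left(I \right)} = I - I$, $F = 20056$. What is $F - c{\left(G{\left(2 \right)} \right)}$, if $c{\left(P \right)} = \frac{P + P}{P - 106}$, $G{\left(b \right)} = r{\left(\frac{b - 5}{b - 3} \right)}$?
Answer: $20056$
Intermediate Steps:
$r{\left(I \right)} = 0$
$G{\left(b \right)} = 0$
$c{\left(P \right)} = \frac{2 P}{-106 + P}$
$F - c{\left(G{\left(2 \right)} \right)} = 20056 - 2 \cdot 0 \frac{1}{-106 + 0} = 20056 - 2 \cdot 0 \frac{1}{-106} = 20056 - 2 \cdot 0 \left(- \frac{1}{106}\right) = 20056 - 0 = 20056 + 0 = 20056$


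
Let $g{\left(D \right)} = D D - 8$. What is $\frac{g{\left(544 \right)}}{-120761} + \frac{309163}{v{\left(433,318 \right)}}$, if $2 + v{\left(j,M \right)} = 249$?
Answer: $\frac{37261738827}{29827967} \approx 1249.2$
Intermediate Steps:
$g{\left(D \right)} = -8 + D^{2}$ ($g{\left(D \right)} = D^{2} - 8 = -8 + D^{2}$)
$v{\left(j,M \right)} = 247$ ($v{\left(j,M \right)} = -2 + 249 = 247$)
$\frac{g{\left(544 \right)}}{-120761} + \frac{309163}{v{\left(433,318 \right)}} = \frac{-8 + 544^{2}}{-120761} + \frac{309163}{247} = \left(-8 + 295936\right) \left(- \frac{1}{120761}\right) + 309163 \cdot \frac{1}{247} = 295928 \left(- \frac{1}{120761}\right) + \frac{309163}{247} = - \frac{295928}{120761} + \frac{309163}{247} = \frac{37261738827}{29827967}$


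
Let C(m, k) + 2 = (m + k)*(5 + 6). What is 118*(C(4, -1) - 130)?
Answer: -11682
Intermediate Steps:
C(m, k) = -2 + 11*k + 11*m (C(m, k) = -2 + (m + k)*(5 + 6) = -2 + (k + m)*11 = -2 + (11*k + 11*m) = -2 + 11*k + 11*m)
118*(C(4, -1) - 130) = 118*((-2 + 11*(-1) + 11*4) - 130) = 118*((-2 - 11 + 44) - 130) = 118*(31 - 130) = 118*(-99) = -11682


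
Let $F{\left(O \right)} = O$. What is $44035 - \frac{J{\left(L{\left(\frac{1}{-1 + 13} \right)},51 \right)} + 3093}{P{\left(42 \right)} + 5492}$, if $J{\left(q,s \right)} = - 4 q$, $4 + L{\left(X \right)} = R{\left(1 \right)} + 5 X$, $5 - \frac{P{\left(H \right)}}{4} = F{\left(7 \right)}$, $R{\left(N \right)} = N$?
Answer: $\frac{362227255}{8226} \approx 44034.0$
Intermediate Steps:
$P{\left(H \right)} = -8$ ($P{\left(H \right)} = 20 - 28 = -8$)
$L{\left(X \right)} = -3 + 5 X$ ($L{\left(X \right)} = -4 + \left(1 + 5 X\right) = -3 + 5 X$)
$44035 - \frac{J{\left(L{\left(\frac{1}{-1 + 13} \right)},51 \right)} + 3093}{P{\left(42 \right)} + 5492} = 44035 - \frac{- 4 \left(-3 + \frac{5}{-1 + 13}\right) + 3093}{-8 + 5492} = 44035 - \frac{- 4 \left(-3 + \frac{5}{12}\right) + 3093}{5484} = 44035 - \left(- 4 \left(-3 + 5 \cdot \frac{1}{12}\right) + 3093\right) \frac{1}{5484} = 44035 - \left(- 4 \left(-3 + \frac{5}{12}\right) + 3093\right) \frac{1}{5484} = 44035 - \left(\left(-4\right) \left(- \frac{31}{12}\right) + 3093\right) \frac{1}{5484} = 44035 - \left(\frac{31}{3} + 3093\right) \frac{1}{5484} = 44035 - \frac{9310}{3} \cdot \frac{1}{5484} = 44035 - \frac{4655}{8226} = \frac{362227255}{8226}$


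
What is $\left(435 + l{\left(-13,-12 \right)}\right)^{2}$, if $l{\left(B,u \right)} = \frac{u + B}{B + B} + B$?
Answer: $\frac{120934009}{676} \approx 1.789 \cdot 10^{5}$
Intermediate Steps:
$l{\left(B,u \right)} = B + \frac{B + u}{2 B}$ ($l{\left(B,u \right)} = \frac{B + u}{2 B} + B = B + \frac{B + u}{2 B}$)
$\left(435 + l{\left(-13,-12 \right)}\right)^{2} = \left(435 + \left(\frac{1}{2} - 13 + \frac{1}{2} \left(-12\right) \frac{1}{-13}\right)\right)^{2} = \left(435 + \left(\frac{1}{2} - 13 + \frac{1}{2} \left(-12\right) \left(- \frac{1}{13}\right)\right)\right)^{2} = \left(435 + \left(\frac{1}{2} - 13 + \frac{6}{13}\right)\right)^{2} = \left(435 - \frac{313}{26}\right)^{2} = \left(\frac{10997}{26}\right)^{2} = \frac{120934009}{676}$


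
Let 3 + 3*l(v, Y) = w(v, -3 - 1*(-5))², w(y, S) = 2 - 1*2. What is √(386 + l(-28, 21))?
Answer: √385 ≈ 19.621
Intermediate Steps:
w(y, S) = 0 (w(y, S) = 2 - 2 = 0)
l(v, Y) = -1 (l(v, Y) = -1 + (⅓)*0² = -1 + (⅓)*0 = -1 + 0 = -1)
√(386 + l(-28, 21)) = √(386 - 1) = √385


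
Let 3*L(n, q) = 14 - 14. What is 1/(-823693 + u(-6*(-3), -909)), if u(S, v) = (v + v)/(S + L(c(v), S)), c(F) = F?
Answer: -1/823794 ≈ -1.2139e-6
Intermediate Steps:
L(n, q) = 0 (L(n, q) = (14 - 14)/3 = (1/3)*0 = 0)
u(S, v) = 2*v/S (u(S, v) = (v + v)/(S + 0) = (2*v)/S = 2*v/S)
1/(-823693 + u(-6*(-3), -909)) = 1/(-823693 + 2*(-909)/(-6*(-3))) = 1/(-823693 + 2*(-909)/18) = 1/(-823693 + 2*(-909)*(1/18)) = 1/(-823693 - 101) = 1/(-823794) = -1/823794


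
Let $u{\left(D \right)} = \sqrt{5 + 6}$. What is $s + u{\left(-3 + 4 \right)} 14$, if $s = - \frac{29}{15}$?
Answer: $- \frac{29}{15} + 14 \sqrt{11} \approx 44.499$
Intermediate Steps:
$u{\left(D \right)} = \sqrt{11}$
$s = - \frac{29}{15}$ ($s = \left(-29\right) \frac{1}{15} = - \frac{29}{15} \approx -1.9333$)
$s + u{\left(-3 + 4 \right)} 14 = - \frac{29}{15} + \sqrt{11} \cdot 14 = - \frac{29}{15} + 14 \sqrt{11}$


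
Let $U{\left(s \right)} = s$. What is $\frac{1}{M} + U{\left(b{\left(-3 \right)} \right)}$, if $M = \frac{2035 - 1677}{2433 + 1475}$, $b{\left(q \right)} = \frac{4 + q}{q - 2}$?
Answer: $\frac{9591}{895} \approx 10.716$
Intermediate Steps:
$b{\left(q \right)} = \frac{4 + q}{-2 + q}$
$M = \frac{179}{1954}$ ($M = \frac{358}{3908} = 358 \cdot \frac{1}{3908} = \frac{179}{1954} \approx 0.091607$)
$\frac{1}{M} + U{\left(b{\left(-3 \right)} \right)} = \frac{1}{\frac{179}{1954}} + \frac{4 - 3}{-2 - 3} = \frac{1954}{179} + \frac{1}{-5} \cdot 1 = \frac{1954}{179} - \frac{1}{5} = \frac{9591}{895}$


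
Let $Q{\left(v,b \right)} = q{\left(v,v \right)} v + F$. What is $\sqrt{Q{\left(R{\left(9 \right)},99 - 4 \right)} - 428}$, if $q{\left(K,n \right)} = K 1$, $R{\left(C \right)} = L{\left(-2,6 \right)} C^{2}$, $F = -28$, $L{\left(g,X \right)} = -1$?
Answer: $\sqrt{6105} \approx 78.135$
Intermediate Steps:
$R{\left(C \right)} = - C^{2}$
$q{\left(K,n \right)} = K$
$Q{\left(v,b \right)} = -28 + v^{2}$ ($Q{\left(v,b \right)} = v v - 28 = v^{2} - 28 = -28 + v^{2}$)
$\sqrt{Q{\left(R{\left(9 \right)},99 - 4 \right)} - 428} = \sqrt{\left(-28 + \left(- 9^{2}\right)^{2}\right) - 428} = \sqrt{\left(-28 + \left(\left(-1\right) 81\right)^{2}\right) - 428} = \sqrt{\left(-28 + \left(-81\right)^{2}\right) - 428} = \sqrt{\left(-28 + 6561\right) - 428} = \sqrt{6533 - 428} = \sqrt{6105}$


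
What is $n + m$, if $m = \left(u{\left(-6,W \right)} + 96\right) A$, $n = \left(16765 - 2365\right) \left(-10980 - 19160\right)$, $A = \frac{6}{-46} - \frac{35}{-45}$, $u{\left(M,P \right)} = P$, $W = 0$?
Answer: $- \frac{29947099712}{69} \approx -4.3402 \cdot 10^{8}$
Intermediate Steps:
$A = \frac{134}{207}$ ($A = 6 \left(- \frac{1}{46}\right) - - \frac{7}{9} = - \frac{3}{23} + \frac{7}{9} = \frac{134}{207} \approx 0.64734$)
$n = -434016000$ ($n = 14400 \left(-30140\right) = -434016000$)
$m = \frac{4288}{69}$ ($m = \left(0 + 96\right) \frac{134}{207} = 96 \cdot \frac{134}{207} = \frac{4288}{69} \approx 62.145$)
$n + m = -434016000 + \frac{4288}{69} = - \frac{29947099712}{69}$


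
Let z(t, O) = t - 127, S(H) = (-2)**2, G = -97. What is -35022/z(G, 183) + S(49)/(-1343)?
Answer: 23516825/150416 ≈ 156.35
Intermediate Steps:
S(H) = 4
z(t, O) = -127 + t
-35022/z(G, 183) + S(49)/(-1343) = -35022/(-127 - 97) + 4/(-1343) = -35022/(-224) + 4*(-1/1343) = -35022*(-1/224) - 4/1343 = 17511/112 - 4/1343 = 23516825/150416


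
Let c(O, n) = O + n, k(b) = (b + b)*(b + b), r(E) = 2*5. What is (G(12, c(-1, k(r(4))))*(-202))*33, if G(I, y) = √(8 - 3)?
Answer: -6666*√5 ≈ -14906.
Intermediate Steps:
r(E) = 10
k(b) = 4*b² (k(b) = (2*b)*(2*b) = 4*b²)
G(I, y) = √5
(G(12, c(-1, k(r(4))))*(-202))*33 = (√5*(-202))*33 = -202*√5*33 = -6666*√5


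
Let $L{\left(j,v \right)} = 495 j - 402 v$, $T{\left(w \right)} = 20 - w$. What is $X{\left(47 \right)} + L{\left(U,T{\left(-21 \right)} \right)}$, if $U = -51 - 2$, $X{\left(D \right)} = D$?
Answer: $-42670$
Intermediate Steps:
$U = -53$ ($U = -51 - 2 = -53$)
$L{\left(j,v \right)} = - 402 v + 495 j$
$X{\left(47 \right)} + L{\left(U,T{\left(-21 \right)} \right)} = 47 - \left(26235 + 402 \left(20 - -21\right)\right) = 47 - \left(26235 + 402 \left(20 + 21\right)\right) = 47 - 42717 = -42670$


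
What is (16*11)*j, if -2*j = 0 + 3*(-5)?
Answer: 1320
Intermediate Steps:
j = 15/2 (j = -(0 + 3*(-5))/2 = -(0 - 15)/2 = -1/2*(-15) = 15/2 ≈ 7.5000)
(16*11)*j = (16*11)*(15/2) = 176*(15/2) = 1320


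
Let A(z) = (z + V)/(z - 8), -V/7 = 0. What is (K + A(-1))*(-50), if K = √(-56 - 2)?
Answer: -50/9 - 50*I*√58 ≈ -5.5556 - 380.79*I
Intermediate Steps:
V = 0 (V = -7*0 = 0)
A(z) = z/(-8 + z) (A(z) = (z + 0)/(z - 8) = z/(-8 + z))
K = I*√58 (K = √(-58) = I*√58 ≈ 7.6158*I)
(K + A(-1))*(-50) = (I*√58 - 1/(-8 - 1))*(-50) = (I*√58 - 1/(-9))*(-50) = (I*√58 - 1*(-⅑))*(-50) = (I*√58 + ⅑)*(-50) = (⅑ + I*√58)*(-50) = -50/9 - 50*I*√58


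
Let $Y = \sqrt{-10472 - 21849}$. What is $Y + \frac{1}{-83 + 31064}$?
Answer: $\frac{1}{30981} + i \sqrt{32321} \approx 3.2278 \cdot 10^{-5} + 179.78 i$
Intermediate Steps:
$Y = i \sqrt{32321}$ ($Y = \sqrt{-32321} = i \sqrt{32321} \approx 179.78 i$)
$Y + \frac{1}{-83 + 31064} = i \sqrt{32321} + \frac{1}{-83 + 31064} = i \sqrt{32321} + \frac{1}{30981} = \frac{1}{30981} + i \sqrt{32321}$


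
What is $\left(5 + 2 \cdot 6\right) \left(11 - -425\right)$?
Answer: $7412$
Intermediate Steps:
$\left(5 + 2 \cdot 6\right) \left(11 - -425\right) = \left(5 + 12\right) \left(11 + 425\right) = 17 \cdot 436 = 7412$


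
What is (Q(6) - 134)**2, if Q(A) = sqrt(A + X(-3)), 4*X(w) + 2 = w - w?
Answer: (268 - sqrt(22))**2/4 ≈ 17333.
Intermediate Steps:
X(w) = -1/2 (X(w) = -1/2 + (w - w)/4 = -1/2 + (1/4)*0 = -1/2 + 0 = -1/2)
Q(A) = sqrt(-1/2 + A) (Q(A) = sqrt(A - 1/2) = sqrt(-1/2 + A))
(Q(6) - 134)**2 = (sqrt(-2 + 4*6)/2 - 134)**2 = (sqrt(-2 + 24)/2 - 134)**2 = (sqrt(22)/2 - 134)**2 = (-134 + sqrt(22)/2)**2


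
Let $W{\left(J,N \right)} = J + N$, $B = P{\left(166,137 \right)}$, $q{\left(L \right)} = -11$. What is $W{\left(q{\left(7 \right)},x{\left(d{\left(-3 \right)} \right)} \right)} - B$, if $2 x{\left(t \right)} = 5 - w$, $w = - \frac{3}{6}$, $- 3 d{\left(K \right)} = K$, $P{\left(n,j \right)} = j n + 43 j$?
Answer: $- \frac{114565}{4} \approx -28641.0$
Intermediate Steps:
$P{\left(n,j \right)} = 43 j + j n$
$d{\left(K \right)} = - \frac{K}{3}$
$B = 28633$ ($B = 137 \left(43 + 166\right) = 137 \cdot 209 = 28633$)
$w = - \frac{1}{2}$ ($w = \left(-3\right) \frac{1}{6} = - \frac{1}{2} \approx -0.5$)
$x{\left(t \right)} = \frac{11}{4}$ ($x{\left(t \right)} = \frac{5 - - \frac{1}{2}}{2} = \frac{5 + \frac{1}{2}}{2} = \frac{1}{2} \cdot \frac{11}{2} = \frac{11}{4}$)
$W{\left(q{\left(7 \right)},x{\left(d{\left(-3 \right)} \right)} \right)} - B = \left(-11 + \frac{11}{4}\right) - 28633 = - \frac{33}{4} - 28633 = - \frac{114565}{4}$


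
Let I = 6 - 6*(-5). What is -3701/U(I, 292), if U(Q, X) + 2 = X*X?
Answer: -3701/85262 ≈ -0.043407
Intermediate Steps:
I = 36 (I = 6 + 30 = 36)
U(Q, X) = -2 + X² (U(Q, X) = -2 + X*X = -2 + X²)
-3701/U(I, 292) = -3701/(-2 + 292²) = -3701/(-2 + 85264) = -3701/85262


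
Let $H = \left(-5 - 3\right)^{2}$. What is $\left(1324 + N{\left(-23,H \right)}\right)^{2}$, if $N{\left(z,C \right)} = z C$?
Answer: $21904$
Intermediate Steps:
$H = 64$ ($H = \left(-8\right)^{2} = 64$)
$N{\left(z,C \right)} = C z$
$\left(1324 + N{\left(-23,H \right)}\right)^{2} = \left(1324 + 64 \left(-23\right)\right)^{2} = \left(1324 - 1472\right)^{2} = \left(-148\right)^{2} = 21904$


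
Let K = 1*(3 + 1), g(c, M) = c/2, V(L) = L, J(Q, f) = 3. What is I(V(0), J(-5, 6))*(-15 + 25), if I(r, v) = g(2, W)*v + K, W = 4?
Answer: 70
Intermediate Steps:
g(c, M) = c/2 (g(c, M) = c*(½) = c/2)
K = 4 (K = 1*4 = 4)
I(r, v) = 4 + v (I(r, v) = ((½)*2)*v + 4 = 1*v + 4 = v + 4 = 4 + v)
I(V(0), J(-5, 6))*(-15 + 25) = (4 + 3)*(-15 + 25) = 7*10 = 70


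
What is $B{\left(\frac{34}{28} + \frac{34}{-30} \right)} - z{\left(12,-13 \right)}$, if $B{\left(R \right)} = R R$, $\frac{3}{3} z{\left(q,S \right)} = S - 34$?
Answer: $\frac{2072989}{44100} \approx 47.007$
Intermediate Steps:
$z{\left(q,S \right)} = -34 + S$ ($z{\left(q,S \right)} = S - 34 = -34 + S$)
$B{\left(R \right)} = R^{2}$
$B{\left(\frac{34}{28} + \frac{34}{-30} \right)} - z{\left(12,-13 \right)} = \left(\frac{34}{28} + \frac{34}{-30}\right)^{2} - \left(-34 - 13\right) = \left(34 \cdot \frac{1}{28} + 34 \left(- \frac{1}{30}\right)\right)^{2} - -47 = \left(\frac{17}{14} - \frac{17}{15}\right)^{2} + 47 = \left(\frac{17}{210}\right)^{2} + 47 = \frac{289}{44100} + 47 = \frac{2072989}{44100}$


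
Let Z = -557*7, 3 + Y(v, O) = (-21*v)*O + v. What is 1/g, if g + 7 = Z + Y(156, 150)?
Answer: -1/495153 ≈ -2.0196e-6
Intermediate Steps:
Y(v, O) = -3 + v - 21*O*v (Y(v, O) = -3 + ((-21*v)*O + v) = -3 + (-21*O*v + v) = -3 + (v - 21*O*v) = -3 + v - 21*O*v)
Z = -3899
g = -495153 (g = -7 + (-3899 + (-3 + 156 - 21*150*156)) = -7 + (-3899 + (-3 + 156 - 491400)) = -7 + (-3899 - 491247) = -7 - 495146 = -495153)
1/g = 1/(-495153) = -1/495153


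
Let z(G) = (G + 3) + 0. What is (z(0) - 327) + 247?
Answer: -77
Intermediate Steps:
z(G) = 3 + G (z(G) = (3 + G) + 0 = 3 + G)
(z(0) - 327) + 247 = ((3 + 0) - 327) + 247 = (3 - 327) + 247 = -324 + 247 = -77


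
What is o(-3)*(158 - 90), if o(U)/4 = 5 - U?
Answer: 2176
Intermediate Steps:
o(U) = 20 - 4*U (o(U) = 4*(5 - U) = 20 - 4*U)
o(-3)*(158 - 90) = (20 - 4*(-3))*(158 - 90) = (20 + 12)*68 = 32*68 = 2176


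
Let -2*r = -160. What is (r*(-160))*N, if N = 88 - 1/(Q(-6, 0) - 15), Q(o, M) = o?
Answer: -23667200/21 ≈ -1.1270e+6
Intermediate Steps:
r = 80 (r = -½*(-160) = 80)
N = 1849/21 (N = 88 - 1/(-6 - 15) = 88 - 1/(-21) = 88 - 1*(-1/21) = 88 + 1/21 = 1849/21 ≈ 88.048)
(r*(-160))*N = (80*(-160))*(1849/21) = -12800*1849/21 = -23667200/21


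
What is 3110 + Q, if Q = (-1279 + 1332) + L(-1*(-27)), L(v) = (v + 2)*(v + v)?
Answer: 4729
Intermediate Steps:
L(v) = 2*v*(2 + v) (L(v) = (2 + v)*(2*v) = 2*v*(2 + v))
Q = 1619 (Q = (-1279 + 1332) + 2*(-1*(-27))*(2 - 1*(-27)) = 53 + 2*27*(2 + 27) = 53 + 2*27*29 = 53 + 1566 = 1619)
3110 + Q = 3110 + 1619 = 4729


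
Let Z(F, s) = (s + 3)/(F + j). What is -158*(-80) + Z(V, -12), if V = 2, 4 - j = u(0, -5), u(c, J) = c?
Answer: 25277/2 ≈ 12639.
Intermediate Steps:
j = 4 (j = 4 - 1*0 = 4 + 0 = 4)
Z(F, s) = (3 + s)/(4 + F) (Z(F, s) = (s + 3)/(F + 4) = (3 + s)/(4 + F))
-158*(-80) + Z(V, -12) = -158*(-80) + (3 - 12)/(4 + 2) = 12640 - 9/6 = 12640 + (⅙)*(-9) = 12640 - 3/2 = 25277/2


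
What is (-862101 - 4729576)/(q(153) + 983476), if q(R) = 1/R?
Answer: -855526581/150471829 ≈ -5.6856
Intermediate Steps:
(-862101 - 4729576)/(q(153) + 983476) = (-862101 - 4729576)/(1/153 + 983476) = -5591677/(1/153 + 983476) = -5591677/150471829/153 = -5591677*153/150471829 = -855526581/150471829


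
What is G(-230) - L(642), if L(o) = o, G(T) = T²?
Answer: 52258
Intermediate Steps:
G(-230) - L(642) = (-230)² - 1*642 = 52900 - 642 = 52258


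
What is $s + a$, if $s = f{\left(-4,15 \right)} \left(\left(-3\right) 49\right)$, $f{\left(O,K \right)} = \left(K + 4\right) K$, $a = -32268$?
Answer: $-74163$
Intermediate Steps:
$f{\left(O,K \right)} = K \left(4 + K\right)$ ($f{\left(O,K \right)} = \left(4 + K\right) K = K \left(4 + K\right)$)
$s = -41895$ ($s = 15 \left(4 + 15\right) \left(\left(-3\right) 49\right) = 15 \cdot 19 \left(-147\right) = 285 \left(-147\right) = -41895$)
$s + a = -41895 - 32268 = -74163$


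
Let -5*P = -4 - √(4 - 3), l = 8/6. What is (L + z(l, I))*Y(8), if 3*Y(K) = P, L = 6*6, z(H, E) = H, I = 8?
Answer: 112/9 ≈ 12.444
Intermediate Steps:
l = 4/3 (l = 8*(⅙) = 4/3 ≈ 1.3333)
L = 36
P = 1 (P = -(-4 - √(4 - 3))/5 = -(-4 - √1)/5 = -(-4 - 1*1)/5 = -(-4 - 1)/5 = -⅕*(-5) = 1)
Y(K) = ⅓ (Y(K) = (⅓)*1 = ⅓)
(L + z(l, I))*Y(8) = (36 + 4/3)*(⅓) = (112/3)*(⅓) = 112/9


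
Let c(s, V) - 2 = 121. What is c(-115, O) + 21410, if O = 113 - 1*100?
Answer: 21533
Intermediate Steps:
O = 13 (O = 113 - 100 = 13)
c(s, V) = 123 (c(s, V) = 2 + 121 = 123)
c(-115, O) + 21410 = 123 + 21410 = 21533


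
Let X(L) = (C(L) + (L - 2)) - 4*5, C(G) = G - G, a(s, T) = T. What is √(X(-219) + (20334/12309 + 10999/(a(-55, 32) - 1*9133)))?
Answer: I*√335427384061060126/37341403 ≈ 15.51*I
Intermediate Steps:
C(G) = 0
X(L) = -22 + L (X(L) = (0 + (L - 2)) - 4*5 = (0 + (-2 + L)) - 20 = (-2 + L) - 20 = -22 + L)
√(X(-219) + (20334/12309 + 10999/(a(-55, 32) - 1*9133))) = √((-22 - 219) + (20334/12309 + 10999/(32 - 1*9133))) = √(-241 + (20334*(1/12309) + 10999/(32 - 9133))) = √(-241 + (6778/4103 + 10999/(-9101))) = √(-241 + (6778/4103 + 10999*(-1/9101))) = √(-241 + (6778/4103 - 10999/9101)) = √(-241 + 16557681/37341403) = √(-8982720442/37341403) = I*√335427384061060126/37341403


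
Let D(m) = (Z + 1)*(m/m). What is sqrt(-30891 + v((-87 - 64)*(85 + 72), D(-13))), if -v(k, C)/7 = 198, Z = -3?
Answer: I*sqrt(32277) ≈ 179.66*I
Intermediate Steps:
D(m) = -2 (D(m) = (-3 + 1)*(m/m) = -2*1 = -2)
v(k, C) = -1386 (v(k, C) = -7*198 = -1386)
sqrt(-30891 + v((-87 - 64)*(85 + 72), D(-13))) = sqrt(-30891 - 1386) = sqrt(-32277) = I*sqrt(32277)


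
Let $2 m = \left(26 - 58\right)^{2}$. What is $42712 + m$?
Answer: $43224$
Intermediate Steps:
$m = 512$ ($m = \frac{\left(26 - 58\right)^{2}}{2} = \frac{\left(-32\right)^{2}}{2} = \frac{1}{2} \cdot 1024 = 512$)
$42712 + m = 42712 + 512 = 43224$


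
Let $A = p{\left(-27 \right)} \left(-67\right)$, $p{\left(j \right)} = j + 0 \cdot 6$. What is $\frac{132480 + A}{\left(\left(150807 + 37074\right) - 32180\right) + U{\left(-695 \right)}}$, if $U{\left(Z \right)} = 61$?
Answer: $\frac{134289}{155762} \approx 0.86214$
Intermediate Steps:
$p{\left(j \right)} = j$ ($p{\left(j \right)} = j + 0 = j$)
$A = 1809$ ($A = \left(-27\right) \left(-67\right) = 1809$)
$\frac{132480 + A}{\left(\left(150807 + 37074\right) - 32180\right) + U{\left(-695 \right)}} = \frac{132480 + 1809}{\left(\left(150807 + 37074\right) - 32180\right) + 61} = \frac{134289}{\left(187881 - 32180\right) + 61} = \frac{134289}{155701 + 61} = \frac{134289}{155762}$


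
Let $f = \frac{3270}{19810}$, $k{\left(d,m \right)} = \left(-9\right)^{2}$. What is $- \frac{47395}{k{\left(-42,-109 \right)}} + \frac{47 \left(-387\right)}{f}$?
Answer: $- \frac{978041098}{8829} \approx -1.1078 \cdot 10^{5}$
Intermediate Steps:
$k{\left(d,m \right)} = 81$
$f = \frac{327}{1981}$ ($f = 3270 \cdot \frac{1}{19810} = \frac{327}{1981} \approx 0.16507$)
$- \frac{47395}{k{\left(-42,-109 \right)}} + \frac{47 \left(-387\right)}{f} = - \frac{47395}{81} + \frac{47 \left(-387\right)}{\frac{327}{1981}} = \left(-47395\right) \frac{1}{81} - \frac{12010803}{109} = - \frac{47395}{81} - \frac{12010803}{109} = - \frac{978041098}{8829}$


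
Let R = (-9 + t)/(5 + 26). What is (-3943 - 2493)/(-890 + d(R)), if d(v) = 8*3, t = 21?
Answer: 3218/433 ≈ 7.4319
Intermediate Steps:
R = 12/31 (R = (-9 + 21)/(5 + 26) = 12/31 ≈ 0.38710)
d(v) = 24
(-3943 - 2493)/(-890 + d(R)) = (-3943 - 2493)/(-890 + 24) = -6436/(-866) = -6436*(-1/866) = 3218/433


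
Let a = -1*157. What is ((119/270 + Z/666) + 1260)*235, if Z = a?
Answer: 295852028/999 ≈ 2.9615e+5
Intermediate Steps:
a = -157
Z = -157
((119/270 + Z/666) + 1260)*235 = ((119/270 - 157/666) + 1260)*235 = (1024/4995 + 1260)*235 = (6294724/4995)*235 = 295852028/999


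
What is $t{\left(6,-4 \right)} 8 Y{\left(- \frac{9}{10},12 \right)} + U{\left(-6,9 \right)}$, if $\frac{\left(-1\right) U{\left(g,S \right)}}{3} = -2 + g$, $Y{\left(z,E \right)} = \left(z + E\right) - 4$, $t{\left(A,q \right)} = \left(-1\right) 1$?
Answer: $- \frac{164}{5} \approx -32.8$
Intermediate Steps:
$t{\left(A,q \right)} = -1$
$Y{\left(z,E \right)} = -4 + E + z$ ($Y{\left(z,E \right)} = \left(E + z\right) - 4 = -4 + E + z$)
$U{\left(g,S \right)} = 6 - 3 g$ ($U{\left(g,S \right)} = - 3 \left(-2 + g\right) = 6 - 3 g$)
$t{\left(6,-4 \right)} 8 Y{\left(- \frac{9}{10},12 \right)} + U{\left(-6,9 \right)} = \left(-1\right) 8 \left(-4 + 12 - \frac{9}{10}\right) + \left(6 - -18\right) = - 8 \left(-4 + 12 - \frac{9}{10}\right) + \left(6 + 18\right) = - 8 \left(-4 + 12 - \frac{9}{10}\right) + 24 = \left(-8\right) \frac{71}{10} + 24 = - \frac{284}{5} + 24 = - \frac{164}{5}$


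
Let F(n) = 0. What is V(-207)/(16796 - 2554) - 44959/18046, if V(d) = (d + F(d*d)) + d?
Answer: -323888561/128505566 ≈ -2.5204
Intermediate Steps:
V(d) = 2*d (V(d) = (d + 0) + d = d + d = 2*d)
V(-207)/(16796 - 2554) - 44959/18046 = (2*(-207))/(16796 - 2554) - 44959/18046 = -414/14242 - 44959*1/18046 = -414*1/14242 - 44959/18046 = -207/7121 - 44959/18046 = -323888561/128505566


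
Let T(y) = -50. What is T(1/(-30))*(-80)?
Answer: 4000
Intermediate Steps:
T(1/(-30))*(-80) = -50*(-80) = 4000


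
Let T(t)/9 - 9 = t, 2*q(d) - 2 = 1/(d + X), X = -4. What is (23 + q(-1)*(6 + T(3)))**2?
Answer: 394384/25 ≈ 15775.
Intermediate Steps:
q(d) = 1 + 1/(2*(-4 + d)) (q(d) = 1 + 1/(2*(d - 4)) = 1 + 1/(2*(-4 + d)))
T(t) = 81 + 9*t
(23 + q(-1)*(6 + T(3)))**2 = (23 + ((-7/2 - 1)/(-4 - 1))*(6 + (81 + 9*3)))**2 = (23 + (-9/2/(-5))*(6 + (81 + 27)))**2 = (23 + (-1/5*(-9/2))*(6 + 108))**2 = (23 + (9/10)*114)**2 = (23 + 513/5)**2 = (628/5)**2 = 394384/25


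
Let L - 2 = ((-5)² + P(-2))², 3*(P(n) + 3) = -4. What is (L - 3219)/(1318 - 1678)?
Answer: 25109/3240 ≈ 7.7497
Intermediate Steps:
P(n) = -13/3 (P(n) = -3 + (⅓)*(-4) = -3 - 4/3 = -13/3)
L = 3862/9 (L = 2 + ((-5)² - 13/3)² = 2 + (25 - 13/3)² = 2 + (62/3)² = 2 + 3844/9 = 3862/9 ≈ 429.11)
(L - 3219)/(1318 - 1678) = (3862/9 - 3219)/(1318 - 1678) = -25109/9/(-360) = -25109/9*(-1/360) = 25109/3240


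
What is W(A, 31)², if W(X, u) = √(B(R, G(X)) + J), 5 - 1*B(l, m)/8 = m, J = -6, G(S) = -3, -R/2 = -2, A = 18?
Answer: 58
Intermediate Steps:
R = 4 (R = -2*(-2) = 4)
B(l, m) = 40 - 8*m
W(X, u) = √58 (W(X, u) = √((40 - 8*(-3)) - 6) = √((40 + 24) - 6) = √(64 - 6) = √58)
W(A, 31)² = (√58)² = 58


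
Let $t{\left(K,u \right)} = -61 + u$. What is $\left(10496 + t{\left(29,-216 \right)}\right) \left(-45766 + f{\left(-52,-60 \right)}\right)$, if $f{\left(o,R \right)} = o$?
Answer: $-468214142$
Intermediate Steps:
$\left(10496 + t{\left(29,-216 \right)}\right) \left(-45766 + f{\left(-52,-60 \right)}\right) = \left(10496 - 277\right) \left(-45766 - 52\right) = \left(10496 - 277\right) \left(-45818\right) = 10219 \left(-45818\right) = -468214142$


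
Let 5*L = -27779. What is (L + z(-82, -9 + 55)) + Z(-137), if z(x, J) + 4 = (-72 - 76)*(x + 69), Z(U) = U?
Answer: -18864/5 ≈ -3772.8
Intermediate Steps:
L = -27779/5 (L = (⅕)*(-27779) = -27779/5 ≈ -5555.8)
z(x, J) = -10216 - 148*x (z(x, J) = -4 + (-72 - 76)*(x + 69) = -4 - 148*(69 + x) = -4 + (-10212 - 148*x) = -10216 - 148*x)
(L + z(-82, -9 + 55)) + Z(-137) = (-27779/5 + (-10216 - 148*(-82))) - 137 = (-27779/5 + (-10216 + 12136)) - 137 = (-27779/5 + 1920) - 137 = -18179/5 - 137 = -18864/5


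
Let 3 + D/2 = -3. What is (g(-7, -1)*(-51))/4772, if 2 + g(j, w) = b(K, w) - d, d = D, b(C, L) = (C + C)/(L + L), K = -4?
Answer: -357/2386 ≈ -0.14962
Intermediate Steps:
D = -12 (D = -6 + 2*(-3) = -6 - 6 = -12)
b(C, L) = C/L (b(C, L) = (2*C)/((2*L)) = (2*C)*(1/(2*L)) = C/L)
d = -12
g(j, w) = 10 - 4/w (g(j, w) = -2 + (-4/w - 1*(-12)) = -2 + (-4/w + 12) = -2 + (12 - 4/w) = 10 - 4/w)
(g(-7, -1)*(-51))/4772 = ((10 - 4/(-1))*(-51))/4772 = ((10 - 4*(-1))*(-51))*(1/4772) = ((10 + 4)*(-51))*(1/4772) = (14*(-51))*(1/4772) = -714*1/4772 = -357/2386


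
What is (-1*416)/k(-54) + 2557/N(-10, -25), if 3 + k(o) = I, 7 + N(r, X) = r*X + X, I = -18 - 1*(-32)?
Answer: -62561/2398 ≈ -26.089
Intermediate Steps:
I = 14 (I = -18 + 32 = 14)
N(r, X) = -7 + X + X*r (N(r, X) = -7 + (r*X + X) = -7 + (X*r + X) = -7 + (X + X*r) = -7 + X + X*r)
k(o) = 11 (k(o) = -3 + 14 = 11)
(-1*416)/k(-54) + 2557/N(-10, -25) = -1*416/11 + 2557/(-7 - 25 - 25*(-10)) = -416*1/11 + 2557/(-7 - 25 + 250) = -416/11 + 2557/218 = -62561/2398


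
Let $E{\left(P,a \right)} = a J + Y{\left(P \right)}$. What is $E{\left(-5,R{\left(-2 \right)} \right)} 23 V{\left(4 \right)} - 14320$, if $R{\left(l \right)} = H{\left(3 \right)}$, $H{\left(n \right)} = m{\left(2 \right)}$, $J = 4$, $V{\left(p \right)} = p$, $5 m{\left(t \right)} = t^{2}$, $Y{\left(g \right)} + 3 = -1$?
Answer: $- \frac{71968}{5} \approx -14394.0$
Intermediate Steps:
$Y{\left(g \right)} = -4$ ($Y{\left(g \right)} = -3 - 1 = -4$)
$m{\left(t \right)} = \frac{t^{2}}{5}$
$H{\left(n \right)} = \frac{4}{5}$ ($H{\left(n \right)} = \frac{2^{2}}{5} = \frac{1}{5} \cdot 4 = \frac{4}{5}$)
$R{\left(l \right)} = \frac{4}{5}$
$E{\left(P,a \right)} = -4 + 4 a$ ($E{\left(P,a \right)} = a 4 - 4 = 4 a - 4 = -4 + 4 a$)
$E{\left(-5,R{\left(-2 \right)} \right)} 23 V{\left(4 \right)} - 14320 = \left(-4 + 4 \cdot \frac{4}{5}\right) 23 \cdot 4 - 14320 = \left(-4 + \frac{16}{5}\right) 23 \cdot 4 - 14320 = \left(- \frac{4}{5}\right) 23 \cdot 4 - 14320 = \left(- \frac{92}{5}\right) 4 - 14320 = - \frac{368}{5} - 14320 = - \frac{71968}{5}$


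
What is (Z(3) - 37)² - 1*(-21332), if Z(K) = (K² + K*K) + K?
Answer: 21588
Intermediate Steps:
Z(K) = K + 2*K² (Z(K) = (K² + K²) + K = 2*K² + K = K + 2*K²)
(Z(3) - 37)² - 1*(-21332) = (3*(1 + 2*3) - 37)² - 1*(-21332) = (3*(1 + 6) - 37)² + 21332 = (3*7 - 37)² + 21332 = (21 - 37)² + 21332 = (-16)² + 21332 = 256 + 21332 = 21588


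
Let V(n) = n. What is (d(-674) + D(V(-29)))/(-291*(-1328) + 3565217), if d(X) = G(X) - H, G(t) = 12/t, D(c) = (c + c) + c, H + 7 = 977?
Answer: -71243/266342221 ≈ -0.00026749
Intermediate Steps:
H = 970 (H = -7 + 977 = 970)
D(c) = 3*c (D(c) = 2*c + c = 3*c)
d(X) = -970 + 12/X (d(X) = 12/X - 1*970 = 12/X - 970 = -970 + 12/X)
(d(-674) + D(V(-29)))/(-291*(-1328) + 3565217) = ((-970 + 12/(-674)) + 3*(-29))/(-291*(-1328) + 3565217) = ((-970 + 12*(-1/674)) - 87)/(386448 + 3565217) = ((-970 - 6/337) - 87)/3951665 = (-326896/337 - 87)*(1/3951665) = -356215/337*1/3951665 = -71243/266342221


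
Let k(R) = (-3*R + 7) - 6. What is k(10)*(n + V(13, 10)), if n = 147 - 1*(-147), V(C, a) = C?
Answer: -8903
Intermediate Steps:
k(R) = 1 - 3*R (k(R) = (7 - 3*R) - 6 = 1 - 3*R)
n = 294 (n = 147 + 147 = 294)
k(10)*(n + V(13, 10)) = (1 - 3*10)*(294 + 13) = (1 - 30)*307 = -29*307 = -8903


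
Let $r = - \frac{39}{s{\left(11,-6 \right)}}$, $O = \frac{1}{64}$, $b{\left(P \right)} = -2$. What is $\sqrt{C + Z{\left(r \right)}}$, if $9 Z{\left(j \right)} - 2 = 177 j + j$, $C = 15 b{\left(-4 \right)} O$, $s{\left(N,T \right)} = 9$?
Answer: $\frac{i \sqrt{445566}}{72} \approx 9.2709 i$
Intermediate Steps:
$O = \frac{1}{64} \approx 0.015625$
$r = - \frac{13}{3}$ ($r = - \frac{39}{9} = \left(-39\right) \frac{1}{9} = - \frac{13}{3} \approx -4.3333$)
$C = - \frac{15}{32}$ ($C = 15 \left(-2\right) \frac{1}{64} = \left(-30\right) \frac{1}{64} = - \frac{15}{32} \approx -0.46875$)
$Z{\left(j \right)} = \frac{2}{9} + \frac{178 j}{9}$ ($Z{\left(j \right)} = \frac{2}{9} + \frac{177 j + j}{9} = \frac{2}{9} + \frac{178 j}{9}$)
$\sqrt{C + Z{\left(r \right)}} = \sqrt{- \frac{15}{32} + \left(\frac{2}{9} + \frac{178}{9} \left(- \frac{13}{3}\right)\right)} = \sqrt{- \frac{15}{32} + \left(\frac{2}{9} - \frac{2314}{27}\right)} = \sqrt{- \frac{15}{32} - \frac{2308}{27}} = \sqrt{- \frac{74261}{864}} = \frac{i \sqrt{445566}}{72}$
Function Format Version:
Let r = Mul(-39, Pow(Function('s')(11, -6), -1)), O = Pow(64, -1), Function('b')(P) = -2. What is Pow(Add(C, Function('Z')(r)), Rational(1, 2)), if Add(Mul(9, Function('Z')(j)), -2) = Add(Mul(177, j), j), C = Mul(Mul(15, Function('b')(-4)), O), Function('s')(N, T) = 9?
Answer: Mul(Rational(1, 72), I, Pow(445566, Rational(1, 2))) ≈ Mul(9.2709, I)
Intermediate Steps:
O = Rational(1, 64) ≈ 0.015625
r = Rational(-13, 3) (r = Mul(-39, Pow(9, -1)) = Mul(-39, Rational(1, 9)) = Rational(-13, 3) ≈ -4.3333)
C = Rational(-15, 32) (C = Mul(Mul(15, -2), Rational(1, 64)) = Mul(-30, Rational(1, 64)) = Rational(-15, 32) ≈ -0.46875)
Function('Z')(j) = Add(Rational(2, 9), Mul(Rational(178, 9), j)) (Function('Z')(j) = Add(Rational(2, 9), Mul(Rational(1, 9), Add(Mul(177, j), j))) = Add(Rational(2, 9), Mul(Rational(1, 9), Mul(178, j))) = Add(Rational(2, 9), Mul(Rational(178, 9), j)))
Pow(Add(C, Function('Z')(r)), Rational(1, 2)) = Pow(Add(Rational(-15, 32), Add(Rational(2, 9), Mul(Rational(178, 9), Rational(-13, 3)))), Rational(1, 2)) = Pow(Add(Rational(-15, 32), Add(Rational(2, 9), Rational(-2314, 27))), Rational(1, 2)) = Pow(Add(Rational(-15, 32), Rational(-2308, 27)), Rational(1, 2)) = Pow(Rational(-74261, 864), Rational(1, 2)) = Mul(Rational(1, 72), I, Pow(445566, Rational(1, 2)))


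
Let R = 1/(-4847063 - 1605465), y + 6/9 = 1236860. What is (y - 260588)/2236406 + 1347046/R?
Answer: -29157765054180150985/3354609 ≈ -8.6919e+12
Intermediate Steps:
y = 3710578/3 (y = -⅔ + 1236860 = 3710578/3 ≈ 1.2369e+6)
R = -1/6452528 (R = 1/(-6452528) = -1/6452528 ≈ -1.5498e-7)
(y - 260588)/2236406 + 1347046/R = (3710578/3 - 260588)/2236406 + 1347046/(-1/6452528) = (2928814/3)*(1/2236406) + 1347046*(-6452528) = 1464407/3354609 - 8691852032288 = -29157765054180150985/3354609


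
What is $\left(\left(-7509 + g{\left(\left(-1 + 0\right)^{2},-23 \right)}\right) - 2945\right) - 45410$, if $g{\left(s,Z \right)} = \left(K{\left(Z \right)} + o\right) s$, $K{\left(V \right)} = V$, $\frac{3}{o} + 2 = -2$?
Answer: $- \frac{223551}{4} \approx -55888.0$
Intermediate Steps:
$o = - \frac{3}{4}$ ($o = \frac{3}{-2 - 2} = \frac{3}{-4} = 3 \left(- \frac{1}{4}\right) = - \frac{3}{4} \approx -0.75$)
$g{\left(s,Z \right)} = s \left(- \frac{3}{4} + Z\right)$ ($g{\left(s,Z \right)} = \left(Z - \frac{3}{4}\right) s = \left(- \frac{3}{4} + Z\right) s = s \left(- \frac{3}{4} + Z\right)$)
$\left(\left(-7509 + g{\left(\left(-1 + 0\right)^{2},-23 \right)}\right) - 2945\right) - 45410 = \left(\left(-7509 + \frac{\left(-1 + 0\right)^{2} \left(-3 + 4 \left(-23\right)\right)}{4}\right) - 2945\right) - 45410 = \left(\left(-7509 + \frac{\left(-1\right)^{2} \left(-3 - 92\right)}{4}\right) - 2945\right) - 45410 = \left(\left(-7509 + \frac{1}{4} \cdot 1 \left(-95\right)\right) - 2945\right) - 45410 = \left(\left(-7509 - \frac{95}{4}\right) - 2945\right) - 45410 = \left(- \frac{30131}{4} - 2945\right) - 45410 = - \frac{41911}{4} - 45410 = - \frac{223551}{4}$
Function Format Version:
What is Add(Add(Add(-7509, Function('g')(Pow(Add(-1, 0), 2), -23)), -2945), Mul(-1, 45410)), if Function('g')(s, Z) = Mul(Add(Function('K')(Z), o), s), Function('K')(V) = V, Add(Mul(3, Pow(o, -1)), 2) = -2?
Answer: Rational(-223551, 4) ≈ -55888.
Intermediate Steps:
o = Rational(-3, 4) (o = Mul(3, Pow(Add(-2, -2), -1)) = Mul(3, Pow(-4, -1)) = Mul(3, Rational(-1, 4)) = Rational(-3, 4) ≈ -0.75000)
Function('g')(s, Z) = Mul(s, Add(Rational(-3, 4), Z)) (Function('g')(s, Z) = Mul(Add(Z, Rational(-3, 4)), s) = Mul(Add(Rational(-3, 4), Z), s) = Mul(s, Add(Rational(-3, 4), Z)))
Add(Add(Add(-7509, Function('g')(Pow(Add(-1, 0), 2), -23)), -2945), Mul(-1, 45410)) = Add(Add(Add(-7509, Mul(Rational(1, 4), Pow(Add(-1, 0), 2), Add(-3, Mul(4, -23)))), -2945), Mul(-1, 45410)) = Add(Add(Add(-7509, Mul(Rational(1, 4), Pow(-1, 2), Add(-3, -92))), -2945), -45410) = Add(Add(Add(-7509, Mul(Rational(1, 4), 1, -95)), -2945), -45410) = Add(Add(Add(-7509, Rational(-95, 4)), -2945), -45410) = Add(Add(Rational(-30131, 4), -2945), -45410) = Add(Rational(-41911, 4), -45410) = Rational(-223551, 4)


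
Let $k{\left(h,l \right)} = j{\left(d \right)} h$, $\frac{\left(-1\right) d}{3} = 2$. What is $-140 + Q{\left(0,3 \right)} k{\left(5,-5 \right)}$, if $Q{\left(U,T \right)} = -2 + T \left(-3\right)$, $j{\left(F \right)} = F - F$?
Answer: $-140$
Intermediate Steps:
$d = -6$ ($d = \left(-3\right) 2 = -6$)
$j{\left(F \right)} = 0$
$Q{\left(U,T \right)} = -2 - 3 T$
$k{\left(h,l \right)} = 0$ ($k{\left(h,l \right)} = 0 h = 0$)
$-140 + Q{\left(0,3 \right)} k{\left(5,-5 \right)} = -140 + \left(-2 - 9\right) 0 = -140 - 0 = -140 + 0 = -140$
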